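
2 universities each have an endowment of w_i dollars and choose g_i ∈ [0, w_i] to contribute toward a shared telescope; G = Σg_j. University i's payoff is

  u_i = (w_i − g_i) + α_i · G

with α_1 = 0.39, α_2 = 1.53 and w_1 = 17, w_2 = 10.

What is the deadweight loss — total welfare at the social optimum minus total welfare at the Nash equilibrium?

∂u_i/∂g_i = α_i − 1, so university i contributes w_i if α_i > 1, else 0.
α_i > 1 for i ∈ {2}; NE contributions (0, 10), G = 10.
W^NE = Σw_i − G^NE + (Σα_i)·G^NE = 27 + 0.92·10 = 36.2.
Planner: ∂(Σu_j)/∂g_i = Σα_j − 1 = 0.92 > 0, so everyone contributes w_i; G^SO = 27, W^SO = 27 + 0.92·27 = 51.84.
Deadweight loss = 15.64.

15.64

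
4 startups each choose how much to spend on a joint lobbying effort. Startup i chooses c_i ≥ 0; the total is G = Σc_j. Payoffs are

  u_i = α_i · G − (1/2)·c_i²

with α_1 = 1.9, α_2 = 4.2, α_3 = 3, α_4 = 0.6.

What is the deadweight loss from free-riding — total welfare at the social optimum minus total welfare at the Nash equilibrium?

Startup i's FOC: ∂u_i/∂c_i = α_i − c_i = 0, so c_i* = α_i.
NE contributions = (1.9, 4.2, 3, 0.6); G = 9.7.
W^NE = (Σα)·G − ½Σα_i² = 9.7² − ½·30.61 = 78.785.
Planner sets c_i = Σα_j = 9.7 for every i, so G^SO = 4·9.7 = 38.8.
W^SO = (Σα)·G^SO − ½·4·(Σα)² = (4/2)·9.7² = 188.18.
Deadweight loss = W^SO − W^NE = 109.395.

109.395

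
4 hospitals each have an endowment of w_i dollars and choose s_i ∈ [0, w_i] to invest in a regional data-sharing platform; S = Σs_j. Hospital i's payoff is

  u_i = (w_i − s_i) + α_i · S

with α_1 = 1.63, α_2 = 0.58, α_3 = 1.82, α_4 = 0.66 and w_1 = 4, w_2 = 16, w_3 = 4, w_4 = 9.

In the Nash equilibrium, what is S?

∂u_i/∂s_i = α_i − 1, so hospital i contributes w_i if α_i > 1, else 0.
α_i > 1 for i ∈ {1, 3}; NE contributions (4, 0, 4, 0), S = 8.

8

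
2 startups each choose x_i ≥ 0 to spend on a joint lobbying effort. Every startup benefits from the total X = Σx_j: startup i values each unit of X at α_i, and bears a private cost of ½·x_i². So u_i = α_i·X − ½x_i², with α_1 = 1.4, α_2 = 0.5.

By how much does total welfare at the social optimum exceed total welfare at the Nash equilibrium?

Startup i's FOC: ∂u_i/∂x_i = α_i − x_i = 0, so x_i* = α_i.
NE contributions = (1.4, 0.5); X = 1.9.
W^NE = (Σα)·X − ½Σα_i² = 1.9² − ½·2.21 = 2.505.
Planner sets x_i = Σα_j = 1.9 for every i, so X^SO = 2·1.9 = 3.8.
W^SO = (Σα)·X^SO − ½·2·(Σα)² = (2/2)·1.9² = 3.61.
Deadweight loss = W^SO − W^NE = 1.105.

1.105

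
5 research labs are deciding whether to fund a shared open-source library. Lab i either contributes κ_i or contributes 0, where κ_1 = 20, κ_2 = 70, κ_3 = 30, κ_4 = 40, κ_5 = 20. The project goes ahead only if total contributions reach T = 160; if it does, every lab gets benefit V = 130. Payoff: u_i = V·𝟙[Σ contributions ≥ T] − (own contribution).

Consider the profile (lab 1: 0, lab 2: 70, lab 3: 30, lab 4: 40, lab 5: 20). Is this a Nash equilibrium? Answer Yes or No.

Total = 160 ≥ 160: provided.
Lab 1 (pledges 0, payoff 130): pledging 20 → total 180, payoff 110. No gain.
Lab 2 (pledges 70, payoff 60): dropping to 0 → total 90, payoff 0. No gain.
Lab 3 (pledges 30, payoff 100): dropping to 0 → total 130, payoff 0. No gain.
Lab 4 (pledges 40, payoff 90): dropping to 0 → total 120, payoff 0. No gain.
Lab 5 (pledges 20, payoff 110): dropping to 0 → total 140, payoff 0. No gain.

Yes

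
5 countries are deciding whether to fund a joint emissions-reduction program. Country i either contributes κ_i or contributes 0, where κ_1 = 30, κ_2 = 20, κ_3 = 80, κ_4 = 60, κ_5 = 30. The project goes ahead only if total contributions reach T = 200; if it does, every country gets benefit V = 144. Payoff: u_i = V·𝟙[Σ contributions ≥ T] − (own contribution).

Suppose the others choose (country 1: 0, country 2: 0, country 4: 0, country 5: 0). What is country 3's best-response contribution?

Others' total = 0. Even contributing 80 gives 80 < 200: no benefit either way.
Best response: 0.

0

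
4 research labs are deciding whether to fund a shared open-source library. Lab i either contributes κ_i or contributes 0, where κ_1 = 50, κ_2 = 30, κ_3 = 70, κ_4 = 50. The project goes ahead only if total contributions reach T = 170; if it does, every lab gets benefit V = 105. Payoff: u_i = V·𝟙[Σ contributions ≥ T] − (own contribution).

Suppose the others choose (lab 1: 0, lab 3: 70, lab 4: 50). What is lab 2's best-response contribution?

Others' total = 120. Even contributing 30 gives 150 < 170: no benefit either way.
Best response: 0.

0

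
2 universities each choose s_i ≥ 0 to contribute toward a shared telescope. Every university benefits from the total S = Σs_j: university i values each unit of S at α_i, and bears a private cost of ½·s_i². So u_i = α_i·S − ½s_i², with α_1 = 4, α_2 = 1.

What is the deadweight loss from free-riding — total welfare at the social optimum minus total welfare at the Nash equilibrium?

8.5

University i's FOC: ∂u_i/∂s_i = α_i − s_i = 0, so s_i* = α_i.
NE contributions = (4, 1); S = 5.
W^NE = (Σα)·S − ½Σα_i² = 5² − ½·17 = 16.5.
Planner sets s_i = Σα_j = 5 for every i, so S^SO = 2·5 = 10.
W^SO = (Σα)·S^SO − ½·2·(Σα)² = (2/2)·5² = 25.
Deadweight loss = W^SO − W^NE = 8.5.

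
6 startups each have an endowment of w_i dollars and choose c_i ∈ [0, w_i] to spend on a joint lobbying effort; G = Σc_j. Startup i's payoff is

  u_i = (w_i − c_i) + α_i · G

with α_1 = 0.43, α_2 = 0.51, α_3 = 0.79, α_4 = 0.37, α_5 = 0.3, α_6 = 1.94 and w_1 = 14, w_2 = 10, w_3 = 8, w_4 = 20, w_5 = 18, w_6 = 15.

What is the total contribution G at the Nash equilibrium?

∂u_i/∂c_i = α_i − 1, so startup i contributes w_i if α_i > 1, else 0.
α_i > 1 for i ∈ {6}; NE contributions (0, 0, 0, 0, 0, 15), G = 15.

15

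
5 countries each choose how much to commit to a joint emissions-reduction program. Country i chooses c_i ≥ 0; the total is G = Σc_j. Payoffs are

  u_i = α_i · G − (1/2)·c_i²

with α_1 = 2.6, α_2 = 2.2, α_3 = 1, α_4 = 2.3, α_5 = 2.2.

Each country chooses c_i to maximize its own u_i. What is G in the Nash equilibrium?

Country i's FOC: ∂u_i/∂c_i = α_i − c_i = 0, so c_i* = α_i.
NE contributions = (2.6, 2.2, 1, 2.3, 2.2); G = 10.3.

10.3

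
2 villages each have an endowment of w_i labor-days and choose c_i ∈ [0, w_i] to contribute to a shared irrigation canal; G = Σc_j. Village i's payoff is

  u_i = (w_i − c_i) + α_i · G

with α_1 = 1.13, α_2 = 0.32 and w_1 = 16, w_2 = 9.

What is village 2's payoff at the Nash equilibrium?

14.12

∂u_i/∂c_i = α_i − 1, so village i contributes w_i if α_i > 1, else 0.
α_i > 1 for i ∈ {1}; NE contributions (16, 0), G = 16.
u_2 = (9 − 0) + 0.32·16 = 14.12.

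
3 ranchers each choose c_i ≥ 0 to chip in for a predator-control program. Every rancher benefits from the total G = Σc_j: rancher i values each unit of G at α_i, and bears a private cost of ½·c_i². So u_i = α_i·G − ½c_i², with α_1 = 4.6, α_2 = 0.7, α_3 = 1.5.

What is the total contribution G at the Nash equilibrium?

6.8

Rancher i's FOC: ∂u_i/∂c_i = α_i − c_i = 0, so c_i* = α_i.
NE contributions = (4.6, 0.7, 1.5); G = 6.8.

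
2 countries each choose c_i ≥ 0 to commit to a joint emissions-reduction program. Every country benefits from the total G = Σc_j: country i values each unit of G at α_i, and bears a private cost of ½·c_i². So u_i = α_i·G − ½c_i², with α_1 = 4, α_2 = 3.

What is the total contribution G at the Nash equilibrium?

7

Country i's FOC: ∂u_i/∂c_i = α_i − c_i = 0, so c_i* = α_i.
NE contributions = (4, 3); G = 7.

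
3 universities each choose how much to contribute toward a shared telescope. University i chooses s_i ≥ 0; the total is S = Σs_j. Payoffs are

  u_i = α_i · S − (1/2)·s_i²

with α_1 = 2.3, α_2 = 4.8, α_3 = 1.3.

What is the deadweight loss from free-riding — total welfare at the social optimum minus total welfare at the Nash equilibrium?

University i's FOC: ∂u_i/∂s_i = α_i − s_i = 0, so s_i* = α_i.
NE contributions = (2.3, 4.8, 1.3); S = 8.4.
W^NE = (Σα)·S − ½Σα_i² = 8.4² − ½·30.02 = 55.55.
Planner sets s_i = Σα_j = 8.4 for every i, so S^SO = 3·8.4 = 25.2.
W^SO = (Σα)·S^SO − ½·3·(Σα)² = (3/2)·8.4² = 105.84.
Deadweight loss = W^SO − W^NE = 50.29.

50.29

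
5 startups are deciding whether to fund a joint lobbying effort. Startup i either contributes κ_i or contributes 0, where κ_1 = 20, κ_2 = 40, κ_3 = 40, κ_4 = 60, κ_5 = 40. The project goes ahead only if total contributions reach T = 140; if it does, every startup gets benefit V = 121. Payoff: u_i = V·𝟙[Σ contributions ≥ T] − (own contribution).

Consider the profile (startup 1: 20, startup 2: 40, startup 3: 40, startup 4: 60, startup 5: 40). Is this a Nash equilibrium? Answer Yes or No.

Total = 200 ≥ 140: provided.
Startup 1 (pledges 20, payoff 101): dropping to 0 → total 180, payoff 121. Profitable deviation.

No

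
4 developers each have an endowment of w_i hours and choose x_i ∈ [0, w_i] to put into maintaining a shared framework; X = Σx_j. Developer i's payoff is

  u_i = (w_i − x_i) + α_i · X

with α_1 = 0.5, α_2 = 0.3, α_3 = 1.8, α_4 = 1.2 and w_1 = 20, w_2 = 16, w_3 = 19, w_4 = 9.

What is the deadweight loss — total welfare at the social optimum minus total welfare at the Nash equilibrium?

∂u_i/∂x_i = α_i − 1, so developer i contributes w_i if α_i > 1, else 0.
α_i > 1 for i ∈ {3, 4}; NE contributions (0, 0, 19, 9), X = 28.
W^NE = Σw_i − X^NE + (Σα_i)·X^NE = 64 + 2.8·28 = 142.4.
Planner: ∂(Σu_j)/∂x_i = Σα_j − 1 = 2.8 > 0, so everyone contributes w_i; X^SO = 64, W^SO = 64 + 2.8·64 = 243.2.
Deadweight loss = 100.8.

100.8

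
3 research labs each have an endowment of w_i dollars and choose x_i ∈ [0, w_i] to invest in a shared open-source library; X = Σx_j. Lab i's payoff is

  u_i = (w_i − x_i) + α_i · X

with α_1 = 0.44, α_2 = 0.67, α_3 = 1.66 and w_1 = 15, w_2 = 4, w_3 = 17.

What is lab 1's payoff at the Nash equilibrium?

22.48

∂u_i/∂x_i = α_i − 1, so lab i contributes w_i if α_i > 1, else 0.
α_i > 1 for i ∈ {3}; NE contributions (0, 0, 17), X = 17.
u_1 = (15 − 0) + 0.44·17 = 22.48.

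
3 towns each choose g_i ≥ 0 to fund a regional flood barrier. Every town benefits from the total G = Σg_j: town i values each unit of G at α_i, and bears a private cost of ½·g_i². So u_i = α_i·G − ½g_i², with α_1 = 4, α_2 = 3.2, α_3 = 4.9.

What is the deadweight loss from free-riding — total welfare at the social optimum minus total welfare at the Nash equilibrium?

98.33

Town i's FOC: ∂u_i/∂g_i = α_i − g_i = 0, so g_i* = α_i.
NE contributions = (4, 3.2, 4.9); G = 12.1.
W^NE = (Σα)·G − ½Σα_i² = 12.1² − ½·50.25 = 121.285.
Planner sets g_i = Σα_j = 12.1 for every i, so G^SO = 3·12.1 = 36.3.
W^SO = (Σα)·G^SO − ½·3·(Σα)² = (3/2)·12.1² = 219.615.
Deadweight loss = W^SO − W^NE = 98.33.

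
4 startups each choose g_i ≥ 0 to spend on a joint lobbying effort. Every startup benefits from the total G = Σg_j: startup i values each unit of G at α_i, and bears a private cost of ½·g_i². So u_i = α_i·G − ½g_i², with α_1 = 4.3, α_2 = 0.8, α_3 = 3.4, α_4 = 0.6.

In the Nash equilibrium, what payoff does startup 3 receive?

25.16

Startup i's FOC: ∂u_i/∂g_i = α_i − g_i = 0, so g_i* = α_i.
NE contributions = (4.3, 0.8, 3.4, 0.6); G = 9.1.
u_3 = α_3·G − ½·(g_3)² = 3.4·9.1 − ½·3.4² = 25.16.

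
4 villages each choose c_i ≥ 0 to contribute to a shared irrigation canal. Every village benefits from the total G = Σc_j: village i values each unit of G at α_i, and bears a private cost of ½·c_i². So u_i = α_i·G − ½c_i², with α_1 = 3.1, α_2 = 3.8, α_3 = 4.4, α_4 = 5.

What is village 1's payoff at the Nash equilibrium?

Village i's FOC: ∂u_i/∂c_i = α_i − c_i = 0, so c_i* = α_i.
NE contributions = (3.1, 3.8, 4.4, 5); G = 16.3.
u_1 = α_1·G − ½·(c_1)² = 3.1·16.3 − ½·3.1² = 45.725.

45.725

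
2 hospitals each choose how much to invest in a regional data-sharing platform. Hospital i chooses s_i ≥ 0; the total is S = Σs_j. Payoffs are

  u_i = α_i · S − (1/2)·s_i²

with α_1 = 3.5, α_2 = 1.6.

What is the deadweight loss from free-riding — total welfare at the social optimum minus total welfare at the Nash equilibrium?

Hospital i's FOC: ∂u_i/∂s_i = α_i − s_i = 0, so s_i* = α_i.
NE contributions = (3.5, 1.6); S = 5.1.
W^NE = (Σα)·S − ½Σα_i² = 5.1² − ½·14.81 = 18.605.
Planner sets s_i = Σα_j = 5.1 for every i, so S^SO = 2·5.1 = 10.2.
W^SO = (Σα)·S^SO − ½·2·(Σα)² = (2/2)·5.1² = 26.01.
Deadweight loss = W^SO − W^NE = 7.405.

7.405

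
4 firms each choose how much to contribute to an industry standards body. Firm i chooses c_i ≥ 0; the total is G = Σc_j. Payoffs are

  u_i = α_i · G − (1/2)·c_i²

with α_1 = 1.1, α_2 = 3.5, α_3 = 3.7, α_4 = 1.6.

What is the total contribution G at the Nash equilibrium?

9.9

Firm i's FOC: ∂u_i/∂c_i = α_i − c_i = 0, so c_i* = α_i.
NE contributions = (1.1, 3.5, 3.7, 1.6); G = 9.9.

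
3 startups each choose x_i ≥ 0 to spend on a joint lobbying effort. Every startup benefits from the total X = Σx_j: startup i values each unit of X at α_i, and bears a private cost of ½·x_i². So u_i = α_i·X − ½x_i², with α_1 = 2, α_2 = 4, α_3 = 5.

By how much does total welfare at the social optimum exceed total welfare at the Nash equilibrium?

83

Startup i's FOC: ∂u_i/∂x_i = α_i − x_i = 0, so x_i* = α_i.
NE contributions = (2, 4, 5); X = 11.
W^NE = (Σα)·X − ½Σα_i² = 11² − ½·45 = 98.5.
Planner sets x_i = Σα_j = 11 for every i, so X^SO = 3·11 = 33.
W^SO = (Σα)·X^SO − ½·3·(Σα)² = (3/2)·11² = 181.5.
Deadweight loss = W^SO − W^NE = 83.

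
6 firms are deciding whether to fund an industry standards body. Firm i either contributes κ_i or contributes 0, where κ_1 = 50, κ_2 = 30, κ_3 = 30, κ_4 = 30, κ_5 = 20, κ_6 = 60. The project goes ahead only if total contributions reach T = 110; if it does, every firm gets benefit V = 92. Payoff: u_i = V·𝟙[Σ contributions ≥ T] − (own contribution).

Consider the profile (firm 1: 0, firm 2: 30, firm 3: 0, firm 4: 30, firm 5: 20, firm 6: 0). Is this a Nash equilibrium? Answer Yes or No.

No

Total = 80 < 110: not provided.
Firm 1 (pledges 0, payoff 0): pledging 50 → total 130, payoff 42. Profitable deviation.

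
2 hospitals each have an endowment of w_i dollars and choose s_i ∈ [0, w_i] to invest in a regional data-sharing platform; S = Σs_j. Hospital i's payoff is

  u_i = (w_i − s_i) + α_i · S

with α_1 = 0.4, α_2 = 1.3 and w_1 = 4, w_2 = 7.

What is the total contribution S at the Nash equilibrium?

∂u_i/∂s_i = α_i − 1, so hospital i contributes w_i if α_i > 1, else 0.
α_i > 1 for i ∈ {2}; NE contributions (0, 7), S = 7.

7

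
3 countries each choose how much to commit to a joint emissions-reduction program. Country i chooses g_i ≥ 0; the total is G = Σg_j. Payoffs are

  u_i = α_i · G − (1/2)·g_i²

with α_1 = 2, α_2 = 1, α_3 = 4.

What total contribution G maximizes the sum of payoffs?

Planner FOC: ∂(Σu_j)/∂g_i = (Σα_j) − g_i = 0, so g_i^SO = Σα_j = 7 for every i; G^SO = 21.

21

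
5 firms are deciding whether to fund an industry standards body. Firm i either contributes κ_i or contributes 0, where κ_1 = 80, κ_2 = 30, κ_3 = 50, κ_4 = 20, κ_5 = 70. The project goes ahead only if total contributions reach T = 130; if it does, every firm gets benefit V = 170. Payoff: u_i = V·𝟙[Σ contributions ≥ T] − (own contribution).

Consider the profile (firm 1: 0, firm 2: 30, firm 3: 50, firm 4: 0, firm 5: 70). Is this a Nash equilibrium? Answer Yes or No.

Yes

Total = 150 ≥ 130: provided.
Firm 1 (pledges 0, payoff 170): pledging 80 → total 230, payoff 90. No gain.
Firm 2 (pledges 30, payoff 140): dropping to 0 → total 120, payoff 0. No gain.
Firm 3 (pledges 50, payoff 120): dropping to 0 → total 100, payoff 0. No gain.
Firm 4 (pledges 0, payoff 170): pledging 20 → total 170, payoff 150. No gain.
Firm 5 (pledges 70, payoff 100): dropping to 0 → total 80, payoff 0. No gain.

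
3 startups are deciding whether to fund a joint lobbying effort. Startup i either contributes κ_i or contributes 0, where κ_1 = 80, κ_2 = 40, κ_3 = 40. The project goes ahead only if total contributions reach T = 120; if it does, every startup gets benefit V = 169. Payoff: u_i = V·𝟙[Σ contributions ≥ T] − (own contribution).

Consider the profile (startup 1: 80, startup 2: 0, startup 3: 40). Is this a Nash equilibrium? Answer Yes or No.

Yes

Total = 120 ≥ 120: provided.
Startup 1 (pledges 80, payoff 89): dropping to 0 → total 40, payoff 0. No gain.
Startup 2 (pledges 0, payoff 169): pledging 40 → total 160, payoff 129. No gain.
Startup 3 (pledges 40, payoff 129): dropping to 0 → total 80, payoff 0. No gain.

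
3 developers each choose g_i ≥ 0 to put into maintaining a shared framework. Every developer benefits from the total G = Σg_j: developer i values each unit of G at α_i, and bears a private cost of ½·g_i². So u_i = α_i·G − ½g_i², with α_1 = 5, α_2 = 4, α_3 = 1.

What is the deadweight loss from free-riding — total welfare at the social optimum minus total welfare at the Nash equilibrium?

71

Developer i's FOC: ∂u_i/∂g_i = α_i − g_i = 0, so g_i* = α_i.
NE contributions = (5, 4, 1); G = 10.
W^NE = (Σα)·G − ½Σα_i² = 10² − ½·42 = 79.
Planner sets g_i = Σα_j = 10 for every i, so G^SO = 3·10 = 30.
W^SO = (Σα)·G^SO − ½·3·(Σα)² = (3/2)·10² = 150.
Deadweight loss = W^SO − W^NE = 71.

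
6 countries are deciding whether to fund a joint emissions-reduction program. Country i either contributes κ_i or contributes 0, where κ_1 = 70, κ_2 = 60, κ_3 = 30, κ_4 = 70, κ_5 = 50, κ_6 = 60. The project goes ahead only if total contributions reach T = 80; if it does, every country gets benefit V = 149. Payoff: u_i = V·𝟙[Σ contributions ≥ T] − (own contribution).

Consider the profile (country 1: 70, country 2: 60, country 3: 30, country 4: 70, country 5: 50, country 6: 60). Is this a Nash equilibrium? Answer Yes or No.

Total = 340 ≥ 80: provided.
Country 1 (pledges 70, payoff 79): dropping to 0 → total 270, payoff 149. Profitable deviation.

No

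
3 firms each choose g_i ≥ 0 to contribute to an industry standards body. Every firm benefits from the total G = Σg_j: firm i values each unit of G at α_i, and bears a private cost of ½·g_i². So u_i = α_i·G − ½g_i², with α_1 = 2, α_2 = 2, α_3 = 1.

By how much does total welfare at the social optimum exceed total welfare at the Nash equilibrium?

17

Firm i's FOC: ∂u_i/∂g_i = α_i − g_i = 0, so g_i* = α_i.
NE contributions = (2, 2, 1); G = 5.
W^NE = (Σα)·G − ½Σα_i² = 5² − ½·9 = 20.5.
Planner sets g_i = Σα_j = 5 for every i, so G^SO = 3·5 = 15.
W^SO = (Σα)·G^SO − ½·3·(Σα)² = (3/2)·5² = 37.5.
Deadweight loss = W^SO − W^NE = 17.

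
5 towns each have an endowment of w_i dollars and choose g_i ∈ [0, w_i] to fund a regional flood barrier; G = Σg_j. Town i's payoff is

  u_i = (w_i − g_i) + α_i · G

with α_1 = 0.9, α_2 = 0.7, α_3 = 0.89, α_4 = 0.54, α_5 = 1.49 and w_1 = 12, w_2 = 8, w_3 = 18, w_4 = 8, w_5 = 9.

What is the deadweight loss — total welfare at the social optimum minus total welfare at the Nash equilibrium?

161.92

∂u_i/∂g_i = α_i − 1, so town i contributes w_i if α_i > 1, else 0.
α_i > 1 for i ∈ {5}; NE contributions (0, 0, 0, 0, 9), G = 9.
W^NE = Σw_i − G^NE + (Σα_i)·G^NE = 55 + 3.52·9 = 86.68.
Planner: ∂(Σu_j)/∂g_i = Σα_j − 1 = 3.52 > 0, so everyone contributes w_i; G^SO = 55, W^SO = 55 + 3.52·55 = 248.6.
Deadweight loss = 161.92.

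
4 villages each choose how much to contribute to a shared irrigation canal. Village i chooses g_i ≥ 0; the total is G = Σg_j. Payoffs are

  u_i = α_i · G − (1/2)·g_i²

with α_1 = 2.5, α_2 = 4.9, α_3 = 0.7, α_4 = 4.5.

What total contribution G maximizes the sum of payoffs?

Planner FOC: ∂(Σu_j)/∂g_i = (Σα_j) − g_i = 0, so g_i^SO = Σα_j = 12.6 for every i; G^SO = 50.4.

50.4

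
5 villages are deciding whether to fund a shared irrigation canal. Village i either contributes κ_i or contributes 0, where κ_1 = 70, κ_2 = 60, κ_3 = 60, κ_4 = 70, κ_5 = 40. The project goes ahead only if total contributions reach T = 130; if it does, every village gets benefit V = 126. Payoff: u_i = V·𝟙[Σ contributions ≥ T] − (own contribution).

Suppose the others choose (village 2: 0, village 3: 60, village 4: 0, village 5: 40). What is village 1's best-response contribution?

70

Others' total = 100. Contributing 70 brings total to 170 ≥ 130: gain V − κ_1 = 56.
Best response: 70.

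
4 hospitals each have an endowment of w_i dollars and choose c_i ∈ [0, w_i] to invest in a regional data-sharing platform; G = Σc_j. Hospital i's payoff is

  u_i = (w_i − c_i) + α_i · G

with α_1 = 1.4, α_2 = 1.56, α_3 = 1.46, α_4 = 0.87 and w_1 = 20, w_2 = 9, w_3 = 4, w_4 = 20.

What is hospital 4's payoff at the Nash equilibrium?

48.71

∂u_i/∂c_i = α_i − 1, so hospital i contributes w_i if α_i > 1, else 0.
α_i > 1 for i ∈ {1, 2, 3}; NE contributions (20, 9, 4, 0), G = 33.
u_4 = (20 − 0) + 0.87·33 = 48.71.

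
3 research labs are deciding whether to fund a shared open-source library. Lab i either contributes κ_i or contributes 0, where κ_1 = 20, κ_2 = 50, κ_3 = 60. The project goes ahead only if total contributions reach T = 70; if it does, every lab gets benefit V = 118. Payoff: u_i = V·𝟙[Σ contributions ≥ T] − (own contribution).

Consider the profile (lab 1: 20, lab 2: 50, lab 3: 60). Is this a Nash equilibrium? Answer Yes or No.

No

Total = 130 ≥ 70: provided.
Lab 1 (pledges 20, payoff 98): dropping to 0 → total 110, payoff 118. Profitable deviation.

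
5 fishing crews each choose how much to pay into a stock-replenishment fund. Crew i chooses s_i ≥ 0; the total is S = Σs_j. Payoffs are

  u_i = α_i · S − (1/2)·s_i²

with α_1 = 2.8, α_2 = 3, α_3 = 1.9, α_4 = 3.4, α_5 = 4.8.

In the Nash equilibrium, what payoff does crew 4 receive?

Crew i's FOC: ∂u_i/∂s_i = α_i − s_i = 0, so s_i* = α_i.
NE contributions = (2.8, 3, 1.9, 3.4, 4.8); S = 15.9.
u_4 = α_4·S − ½·(s_4)² = 3.4·15.9 − ½·3.4² = 48.28.

48.28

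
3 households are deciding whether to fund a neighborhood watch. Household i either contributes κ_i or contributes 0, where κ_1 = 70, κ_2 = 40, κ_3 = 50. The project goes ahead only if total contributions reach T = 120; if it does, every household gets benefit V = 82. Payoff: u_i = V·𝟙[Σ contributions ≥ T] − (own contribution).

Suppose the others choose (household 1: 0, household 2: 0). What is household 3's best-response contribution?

Others' total = 0. Even contributing 50 gives 50 < 120: no benefit either way.
Best response: 0.

0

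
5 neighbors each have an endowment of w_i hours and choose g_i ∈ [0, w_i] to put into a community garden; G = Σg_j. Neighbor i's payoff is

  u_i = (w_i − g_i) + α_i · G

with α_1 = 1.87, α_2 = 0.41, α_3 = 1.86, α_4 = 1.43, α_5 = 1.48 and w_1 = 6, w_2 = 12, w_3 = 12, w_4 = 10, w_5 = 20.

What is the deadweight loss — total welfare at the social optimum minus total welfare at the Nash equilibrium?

∂u_i/∂g_i = α_i − 1, so neighbor i contributes w_i if α_i > 1, else 0.
α_i > 1 for i ∈ {1, 3, 4, 5}; NE contributions (6, 0, 12, 10, 20), G = 48.
W^NE = Σw_i − G^NE + (Σα_i)·G^NE = 60 + 6.05·48 = 350.4.
Planner: ∂(Σu_j)/∂g_i = Σα_j − 1 = 6.05 > 0, so everyone contributes w_i; G^SO = 60, W^SO = 60 + 6.05·60 = 423.
Deadweight loss = 72.6.

72.6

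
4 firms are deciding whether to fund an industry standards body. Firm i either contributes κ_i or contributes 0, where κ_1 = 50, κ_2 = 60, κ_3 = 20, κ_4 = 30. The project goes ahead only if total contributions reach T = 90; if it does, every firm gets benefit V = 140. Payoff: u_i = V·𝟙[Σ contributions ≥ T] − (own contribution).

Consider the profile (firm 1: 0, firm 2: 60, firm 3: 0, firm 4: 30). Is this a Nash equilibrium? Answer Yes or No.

Total = 90 ≥ 90: provided.
Firm 1 (pledges 0, payoff 140): pledging 50 → total 140, payoff 90. No gain.
Firm 2 (pledges 60, payoff 80): dropping to 0 → total 30, payoff 0. No gain.
Firm 3 (pledges 0, payoff 140): pledging 20 → total 110, payoff 120. No gain.
Firm 4 (pledges 30, payoff 110): dropping to 0 → total 60, payoff 0. No gain.

Yes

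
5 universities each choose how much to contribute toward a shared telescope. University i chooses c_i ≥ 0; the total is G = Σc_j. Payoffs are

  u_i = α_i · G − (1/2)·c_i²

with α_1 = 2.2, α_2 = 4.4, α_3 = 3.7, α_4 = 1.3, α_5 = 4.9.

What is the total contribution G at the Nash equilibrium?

16.5

University i's FOC: ∂u_i/∂c_i = α_i − c_i = 0, so c_i* = α_i.
NE contributions = (2.2, 4.4, 3.7, 1.3, 4.9); G = 16.5.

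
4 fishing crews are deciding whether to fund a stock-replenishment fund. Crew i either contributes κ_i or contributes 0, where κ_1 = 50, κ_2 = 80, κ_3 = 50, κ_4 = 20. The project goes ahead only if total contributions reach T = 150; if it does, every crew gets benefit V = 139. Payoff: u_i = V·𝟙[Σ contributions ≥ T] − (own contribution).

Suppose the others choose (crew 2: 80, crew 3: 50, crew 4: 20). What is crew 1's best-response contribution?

0

Others' total = 150 ≥ 150; contributing adds cost 50 for no extra benefit.
Best response: 0.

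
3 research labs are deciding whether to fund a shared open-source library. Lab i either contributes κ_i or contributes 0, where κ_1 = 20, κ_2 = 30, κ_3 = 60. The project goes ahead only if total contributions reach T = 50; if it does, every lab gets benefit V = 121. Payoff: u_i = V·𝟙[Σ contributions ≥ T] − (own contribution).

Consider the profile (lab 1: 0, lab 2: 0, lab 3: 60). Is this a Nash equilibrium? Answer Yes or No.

Total = 60 ≥ 50: provided.
Lab 1 (pledges 0, payoff 121): pledging 20 → total 80, payoff 101. No gain.
Lab 2 (pledges 0, payoff 121): pledging 30 → total 90, payoff 91. No gain.
Lab 3 (pledges 60, payoff 61): dropping to 0 → total 0, payoff 0. No gain.

Yes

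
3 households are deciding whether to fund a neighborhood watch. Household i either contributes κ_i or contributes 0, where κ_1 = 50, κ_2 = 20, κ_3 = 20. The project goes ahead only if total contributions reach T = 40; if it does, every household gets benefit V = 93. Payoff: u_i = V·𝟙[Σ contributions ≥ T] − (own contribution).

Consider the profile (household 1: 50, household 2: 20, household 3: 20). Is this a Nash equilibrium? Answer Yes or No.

No

Total = 90 ≥ 40: provided.
Household 1 (pledges 50, payoff 43): dropping to 0 → total 40, payoff 93. Profitable deviation.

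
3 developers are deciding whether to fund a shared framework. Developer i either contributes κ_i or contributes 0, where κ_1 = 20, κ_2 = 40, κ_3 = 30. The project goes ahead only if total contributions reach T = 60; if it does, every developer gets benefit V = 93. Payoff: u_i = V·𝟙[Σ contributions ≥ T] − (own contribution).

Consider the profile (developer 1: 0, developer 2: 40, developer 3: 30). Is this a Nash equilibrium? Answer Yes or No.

Total = 70 ≥ 60: provided.
Developer 1 (pledges 0, payoff 93): pledging 20 → total 90, payoff 73. No gain.
Developer 2 (pledges 40, payoff 53): dropping to 0 → total 30, payoff 0. No gain.
Developer 3 (pledges 30, payoff 63): dropping to 0 → total 40, payoff 0. No gain.

Yes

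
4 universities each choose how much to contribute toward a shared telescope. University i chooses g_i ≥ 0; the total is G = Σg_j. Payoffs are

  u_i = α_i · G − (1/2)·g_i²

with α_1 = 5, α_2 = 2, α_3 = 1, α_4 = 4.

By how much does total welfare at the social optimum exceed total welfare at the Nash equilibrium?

167

University i's FOC: ∂u_i/∂g_i = α_i − g_i = 0, so g_i* = α_i.
NE contributions = (5, 2, 1, 4); G = 12.
W^NE = (Σα)·G − ½Σα_i² = 12² − ½·46 = 121.
Planner sets g_i = Σα_j = 12 for every i, so G^SO = 4·12 = 48.
W^SO = (Σα)·G^SO − ½·4·(Σα)² = (4/2)·12² = 288.
Deadweight loss = W^SO − W^NE = 167.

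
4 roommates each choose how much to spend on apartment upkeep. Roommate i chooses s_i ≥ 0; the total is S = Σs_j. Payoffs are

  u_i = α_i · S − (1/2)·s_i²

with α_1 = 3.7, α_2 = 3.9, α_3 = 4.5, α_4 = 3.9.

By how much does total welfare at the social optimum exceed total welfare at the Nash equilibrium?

288.18

Roommate i's FOC: ∂u_i/∂s_i = α_i − s_i = 0, so s_i* = α_i.
NE contributions = (3.7, 3.9, 4.5, 3.9); S = 16.
W^NE = (Σα)·S − ½Σα_i² = 16² − ½·64.36 = 223.82.
Planner sets s_i = Σα_j = 16 for every i, so S^SO = 4·16 = 64.
W^SO = (Σα)·S^SO − ½·4·(Σα)² = (4/2)·16² = 512.
Deadweight loss = W^SO − W^NE = 288.18.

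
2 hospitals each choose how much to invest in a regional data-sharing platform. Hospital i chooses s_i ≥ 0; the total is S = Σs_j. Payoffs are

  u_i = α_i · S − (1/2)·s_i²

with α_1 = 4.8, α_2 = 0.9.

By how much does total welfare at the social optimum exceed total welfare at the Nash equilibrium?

Hospital i's FOC: ∂u_i/∂s_i = α_i − s_i = 0, so s_i* = α_i.
NE contributions = (4.8, 0.9); S = 5.7.
W^NE = (Σα)·S − ½Σα_i² = 5.7² − ½·23.85 = 20.565.
Planner sets s_i = Σα_j = 5.7 for every i, so S^SO = 2·5.7 = 11.4.
W^SO = (Σα)·S^SO − ½·2·(Σα)² = (2/2)·5.7² = 32.49.
Deadweight loss = W^SO − W^NE = 11.925.

11.925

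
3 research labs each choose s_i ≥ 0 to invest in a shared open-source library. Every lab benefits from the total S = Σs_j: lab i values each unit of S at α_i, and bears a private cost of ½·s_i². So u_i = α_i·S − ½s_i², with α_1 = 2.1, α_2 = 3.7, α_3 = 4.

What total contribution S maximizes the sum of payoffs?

29.4

Planner FOC: ∂(Σu_j)/∂s_i = (Σα_j) − s_i = 0, so s_i^SO = Σα_j = 9.8 for every i; S^SO = 29.4.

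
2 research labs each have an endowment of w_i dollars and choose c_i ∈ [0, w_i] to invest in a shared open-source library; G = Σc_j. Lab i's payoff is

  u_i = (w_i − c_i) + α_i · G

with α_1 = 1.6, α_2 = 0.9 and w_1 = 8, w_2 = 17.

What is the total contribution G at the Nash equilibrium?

∂u_i/∂c_i = α_i − 1, so lab i contributes w_i if α_i > 1, else 0.
α_i > 1 for i ∈ {1}; NE contributions (8, 0), G = 8.

8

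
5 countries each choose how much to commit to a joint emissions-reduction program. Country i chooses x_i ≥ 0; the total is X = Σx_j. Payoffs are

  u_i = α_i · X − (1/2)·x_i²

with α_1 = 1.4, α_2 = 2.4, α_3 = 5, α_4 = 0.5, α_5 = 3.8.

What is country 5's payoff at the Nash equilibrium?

42.56

Country i's FOC: ∂u_i/∂x_i = α_i − x_i = 0, so x_i* = α_i.
NE contributions = (1.4, 2.4, 5, 0.5, 3.8); X = 13.1.
u_5 = α_5·X − ½·(x_5)² = 3.8·13.1 − ½·3.8² = 42.56.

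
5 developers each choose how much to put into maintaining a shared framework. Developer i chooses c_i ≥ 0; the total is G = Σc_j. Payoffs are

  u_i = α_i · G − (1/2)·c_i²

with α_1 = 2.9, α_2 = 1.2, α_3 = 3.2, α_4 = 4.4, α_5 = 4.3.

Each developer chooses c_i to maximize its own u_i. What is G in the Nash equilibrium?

16

Developer i's FOC: ∂u_i/∂c_i = α_i − c_i = 0, so c_i* = α_i.
NE contributions = (2.9, 1.2, 3.2, 4.4, 4.3); G = 16.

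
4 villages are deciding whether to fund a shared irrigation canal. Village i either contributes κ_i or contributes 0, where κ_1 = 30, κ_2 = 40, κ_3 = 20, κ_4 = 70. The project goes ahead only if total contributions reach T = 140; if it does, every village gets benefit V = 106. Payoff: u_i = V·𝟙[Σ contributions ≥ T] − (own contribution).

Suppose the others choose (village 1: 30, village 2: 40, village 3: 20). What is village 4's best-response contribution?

70

Others' total = 90. Contributing 70 brings total to 160 ≥ 140: gain V − κ_4 = 36.
Best response: 70.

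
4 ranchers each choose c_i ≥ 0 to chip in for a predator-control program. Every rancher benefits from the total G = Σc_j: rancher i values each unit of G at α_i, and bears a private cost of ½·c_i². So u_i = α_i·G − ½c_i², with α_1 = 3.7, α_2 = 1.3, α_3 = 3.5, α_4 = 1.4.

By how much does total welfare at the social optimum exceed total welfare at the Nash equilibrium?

Rancher i's FOC: ∂u_i/∂c_i = α_i − c_i = 0, so c_i* = α_i.
NE contributions = (3.7, 1.3, 3.5, 1.4); G = 9.9.
W^NE = (Σα)·G − ½Σα_i² = 9.9² − ½·29.59 = 83.215.
Planner sets c_i = Σα_j = 9.9 for every i, so G^SO = 4·9.9 = 39.6.
W^SO = (Σα)·G^SO − ½·4·(Σα)² = (4/2)·9.9² = 196.02.
Deadweight loss = W^SO − W^NE = 112.805.

112.805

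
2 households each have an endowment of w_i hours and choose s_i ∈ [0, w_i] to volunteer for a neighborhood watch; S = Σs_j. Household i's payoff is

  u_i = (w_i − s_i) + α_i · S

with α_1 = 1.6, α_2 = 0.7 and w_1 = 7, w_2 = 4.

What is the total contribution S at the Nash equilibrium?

∂u_i/∂s_i = α_i − 1, so household i contributes w_i if α_i > 1, else 0.
α_i > 1 for i ∈ {1}; NE contributions (7, 0), S = 7.

7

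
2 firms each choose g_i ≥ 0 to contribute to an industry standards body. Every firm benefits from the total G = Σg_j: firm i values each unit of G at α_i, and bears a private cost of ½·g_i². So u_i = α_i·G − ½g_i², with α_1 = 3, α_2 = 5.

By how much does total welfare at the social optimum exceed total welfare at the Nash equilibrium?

Firm i's FOC: ∂u_i/∂g_i = α_i − g_i = 0, so g_i* = α_i.
NE contributions = (3, 5); G = 8.
W^NE = (Σα)·G − ½Σα_i² = 8² − ½·34 = 47.
Planner sets g_i = Σα_j = 8 for every i, so G^SO = 2·8 = 16.
W^SO = (Σα)·G^SO − ½·2·(Σα)² = (2/2)·8² = 64.
Deadweight loss = W^SO − W^NE = 17.

17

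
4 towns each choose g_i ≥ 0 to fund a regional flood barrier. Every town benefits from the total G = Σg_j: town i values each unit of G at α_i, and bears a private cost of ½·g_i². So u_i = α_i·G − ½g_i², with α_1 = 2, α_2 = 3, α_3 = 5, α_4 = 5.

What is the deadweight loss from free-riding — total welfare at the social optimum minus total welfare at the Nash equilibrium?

256.5

Town i's FOC: ∂u_i/∂g_i = α_i − g_i = 0, so g_i* = α_i.
NE contributions = (2, 3, 5, 5); G = 15.
W^NE = (Σα)·G − ½Σα_i² = 15² − ½·63 = 193.5.
Planner sets g_i = Σα_j = 15 for every i, so G^SO = 4·15 = 60.
W^SO = (Σα)·G^SO − ½·4·(Σα)² = (4/2)·15² = 450.
Deadweight loss = W^SO − W^NE = 256.5.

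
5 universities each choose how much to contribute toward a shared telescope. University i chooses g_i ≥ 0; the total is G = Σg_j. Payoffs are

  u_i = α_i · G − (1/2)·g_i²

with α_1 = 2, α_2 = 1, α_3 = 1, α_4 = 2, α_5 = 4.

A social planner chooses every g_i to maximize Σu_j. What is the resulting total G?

Planner FOC: ∂(Σu_j)/∂g_i = (Σα_j) − g_i = 0, so g_i^SO = Σα_j = 10 for every i; G^SO = 50.

50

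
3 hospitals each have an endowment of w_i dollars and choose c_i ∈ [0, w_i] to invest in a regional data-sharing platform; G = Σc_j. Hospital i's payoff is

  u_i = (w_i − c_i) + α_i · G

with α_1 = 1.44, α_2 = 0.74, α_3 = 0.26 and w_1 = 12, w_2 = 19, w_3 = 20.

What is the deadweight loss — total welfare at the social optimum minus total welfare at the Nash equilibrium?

56.16

∂u_i/∂c_i = α_i − 1, so hospital i contributes w_i if α_i > 1, else 0.
α_i > 1 for i ∈ {1}; NE contributions (12, 0, 0), G = 12.
W^NE = Σw_i − G^NE + (Σα_i)·G^NE = 51 + 1.44·12 = 68.28.
Planner: ∂(Σu_j)/∂c_i = Σα_j − 1 = 1.44 > 0, so everyone contributes w_i; G^SO = 51, W^SO = 51 + 1.44·51 = 124.44.
Deadweight loss = 56.16.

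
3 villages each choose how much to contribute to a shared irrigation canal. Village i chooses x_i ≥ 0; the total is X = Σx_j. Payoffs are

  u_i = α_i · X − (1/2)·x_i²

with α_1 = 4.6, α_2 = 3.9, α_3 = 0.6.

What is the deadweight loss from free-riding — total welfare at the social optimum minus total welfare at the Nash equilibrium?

59.77

Village i's FOC: ∂u_i/∂x_i = α_i − x_i = 0, so x_i* = α_i.
NE contributions = (4.6, 3.9, 0.6); X = 9.1.
W^NE = (Σα)·X − ½Σα_i² = 9.1² − ½·36.73 = 64.445.
Planner sets x_i = Σα_j = 9.1 for every i, so X^SO = 3·9.1 = 27.3.
W^SO = (Σα)·X^SO − ½·3·(Σα)² = (3/2)·9.1² = 124.215.
Deadweight loss = W^SO − W^NE = 59.77.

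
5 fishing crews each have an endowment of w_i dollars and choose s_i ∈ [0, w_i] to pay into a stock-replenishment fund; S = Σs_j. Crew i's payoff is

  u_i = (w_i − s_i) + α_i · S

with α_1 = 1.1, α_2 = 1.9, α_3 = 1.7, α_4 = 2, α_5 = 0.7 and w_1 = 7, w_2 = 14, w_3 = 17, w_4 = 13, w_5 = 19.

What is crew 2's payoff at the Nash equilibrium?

96.9

∂u_i/∂s_i = α_i − 1, so crew i contributes w_i if α_i > 1, else 0.
α_i > 1 for i ∈ {1, 2, 3, 4}; NE contributions (7, 14, 17, 13, 0), S = 51.
u_2 = (14 − 14) + 1.9·51 = 96.9.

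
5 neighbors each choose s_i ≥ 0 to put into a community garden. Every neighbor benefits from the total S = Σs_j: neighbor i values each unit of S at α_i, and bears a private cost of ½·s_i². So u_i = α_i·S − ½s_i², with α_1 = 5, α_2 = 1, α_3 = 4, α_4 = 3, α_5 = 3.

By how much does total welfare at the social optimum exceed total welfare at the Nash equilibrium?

Neighbor i's FOC: ∂u_i/∂s_i = α_i − s_i = 0, so s_i* = α_i.
NE contributions = (5, 1, 4, 3, 3); S = 16.
W^NE = (Σα)·S − ½Σα_i² = 16² − ½·60 = 226.
Planner sets s_i = Σα_j = 16 for every i, so S^SO = 5·16 = 80.
W^SO = (Σα)·S^SO − ½·5·(Σα)² = (5/2)·16² = 640.
Deadweight loss = W^SO − W^NE = 414.

414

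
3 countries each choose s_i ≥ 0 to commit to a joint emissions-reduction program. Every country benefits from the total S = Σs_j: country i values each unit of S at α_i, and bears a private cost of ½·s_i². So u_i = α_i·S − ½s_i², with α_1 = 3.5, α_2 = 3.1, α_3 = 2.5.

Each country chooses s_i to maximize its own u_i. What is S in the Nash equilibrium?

Country i's FOC: ∂u_i/∂s_i = α_i − s_i = 0, so s_i* = α_i.
NE contributions = (3.5, 3.1, 2.5); S = 9.1.

9.1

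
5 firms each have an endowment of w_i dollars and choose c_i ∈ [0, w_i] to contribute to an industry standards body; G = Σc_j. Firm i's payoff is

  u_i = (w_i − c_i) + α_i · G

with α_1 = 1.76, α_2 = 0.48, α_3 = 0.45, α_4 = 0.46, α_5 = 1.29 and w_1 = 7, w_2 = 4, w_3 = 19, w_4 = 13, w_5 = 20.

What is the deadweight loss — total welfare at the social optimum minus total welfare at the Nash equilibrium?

∂u_i/∂c_i = α_i − 1, so firm i contributes w_i if α_i > 1, else 0.
α_i > 1 for i ∈ {1, 5}; NE contributions (7, 0, 0, 0, 20), G = 27.
W^NE = Σw_i − G^NE + (Σα_i)·G^NE = 63 + 3.44·27 = 155.88.
Planner: ∂(Σu_j)/∂c_i = Σα_j − 1 = 3.44 > 0, so everyone contributes w_i; G^SO = 63, W^SO = 63 + 3.44·63 = 279.72.
Deadweight loss = 123.84.

123.84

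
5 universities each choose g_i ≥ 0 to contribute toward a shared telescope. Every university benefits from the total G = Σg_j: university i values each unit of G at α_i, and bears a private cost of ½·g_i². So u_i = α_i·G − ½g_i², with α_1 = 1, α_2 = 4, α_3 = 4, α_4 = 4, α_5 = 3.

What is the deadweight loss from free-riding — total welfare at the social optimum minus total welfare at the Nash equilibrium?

413

University i's FOC: ∂u_i/∂g_i = α_i − g_i = 0, so g_i* = α_i.
NE contributions = (1, 4, 4, 4, 3); G = 16.
W^NE = (Σα)·G − ½Σα_i² = 16² − ½·58 = 227.
Planner sets g_i = Σα_j = 16 for every i, so G^SO = 5·16 = 80.
W^SO = (Σα)·G^SO − ½·5·(Σα)² = (5/2)·16² = 640.
Deadweight loss = W^SO − W^NE = 413.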